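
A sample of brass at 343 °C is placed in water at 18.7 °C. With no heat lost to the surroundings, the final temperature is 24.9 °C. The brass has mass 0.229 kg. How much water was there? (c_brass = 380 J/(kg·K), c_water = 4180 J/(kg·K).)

|Q_brass| = |Q_water|:
0.229×380×(343 − 24.9) = m×4180×(24.9 − 18.7)
25916 m = 27681  ⇒  m ≈ 1.068 kg

m ≈ 1.07 kg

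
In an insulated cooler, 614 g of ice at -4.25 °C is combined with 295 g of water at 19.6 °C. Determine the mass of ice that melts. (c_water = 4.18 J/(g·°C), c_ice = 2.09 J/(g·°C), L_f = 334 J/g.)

m_melted ≈ 56 g

Cooling the water to 0 °C releases 295·4.18·19.6 = 24169 J.
Warming the ice to 0 °C takes 614·2.09·4.25 = 5453.9 J, leaving 18715 J for melting.
Melting all 614 g of ice would need 614·334 = 205076 J.
18715 J < 205076 J, so only part of the ice melts and the system sits at 0 °C.
Mass melted = 18715/334 ≈ 56.03 g.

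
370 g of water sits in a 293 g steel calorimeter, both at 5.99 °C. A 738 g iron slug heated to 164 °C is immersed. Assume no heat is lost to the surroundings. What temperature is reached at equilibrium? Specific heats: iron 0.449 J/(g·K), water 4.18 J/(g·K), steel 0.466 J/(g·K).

Let T be the final temperature. ΣQ_i = 0:
738*0.449*(T − 164) + 370*4.18*(T − 5.99) + 293*0.466*(T − 5.99) = 0
2014.5 T = 64425
T ≈ 31.98 °C

T_f ≈ 32.0 °C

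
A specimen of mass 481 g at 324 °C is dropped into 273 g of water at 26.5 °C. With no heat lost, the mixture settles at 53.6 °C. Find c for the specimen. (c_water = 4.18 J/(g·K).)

c ≈ 0.238 J/(g·K)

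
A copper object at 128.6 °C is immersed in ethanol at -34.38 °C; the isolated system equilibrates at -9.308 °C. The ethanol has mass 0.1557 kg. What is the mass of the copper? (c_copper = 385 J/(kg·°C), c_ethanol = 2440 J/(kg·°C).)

|Q_copper| = |Q_ethanol|:
m×385×(128.6 − -9.308) = 0.1557×2440×(-9.308 − (-34.38))
53095 m = 9525.1  ⇒  m ≈ 0.1794 kg

m ≈ 0.179 kg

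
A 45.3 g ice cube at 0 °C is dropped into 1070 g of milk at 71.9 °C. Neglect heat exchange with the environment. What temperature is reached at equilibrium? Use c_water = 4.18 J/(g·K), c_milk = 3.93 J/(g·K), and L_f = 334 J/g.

T_f ≈ 65.4 °C

Sum of m c ΔT and latent-heat terms is zero:
melt ice: 45.3×334 = 15130
  warm the meltwater: 189.35 T
  milk cools: 1070×3.93×(T − 71.9) = 4205.1(T − 71.9)
4394.5 T = 302347 − 15130 = 287216
T ≈ 65.36 °C. Since T > 0 °C, the all-ice-melts assumption holds.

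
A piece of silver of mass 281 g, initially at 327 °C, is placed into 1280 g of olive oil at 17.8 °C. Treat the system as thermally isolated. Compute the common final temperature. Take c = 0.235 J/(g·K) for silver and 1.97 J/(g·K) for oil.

Conservation of energy gives ΣQ = 0:
281·0.235·(T − 327) + 1280·1.97·(T − 17.8) = 0
66.03(T − 327) + 2521.6(T − 17.8) = 0
(66.03 + 2521.6) T = 66.03·327 + 2521.6·17.8
T ≈ 25.69 °C

T_f ≈ 25.7 °C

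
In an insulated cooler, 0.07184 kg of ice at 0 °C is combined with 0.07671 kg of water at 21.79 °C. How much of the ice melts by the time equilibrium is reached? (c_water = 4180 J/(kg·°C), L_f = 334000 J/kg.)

m_melted ≈ 0.0209 kg

Water can give up m c ΔT = 0.07671·4180·21.79 = 6986.9 J before reaching 0 °C.
To melt every bit of ice: 0.07184·334000 = 23995 J.
That's not enough to melt it all — equilibrium is at 0 °C with ice remaining.
m_melt = 6986.9 / L_f = 0.02092 kg.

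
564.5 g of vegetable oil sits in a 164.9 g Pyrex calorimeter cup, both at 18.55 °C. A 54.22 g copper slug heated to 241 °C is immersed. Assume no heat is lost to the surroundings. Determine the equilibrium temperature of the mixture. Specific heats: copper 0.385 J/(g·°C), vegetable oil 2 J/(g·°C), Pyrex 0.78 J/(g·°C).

Taking heat into each body as positive, Σ m c ΔT = 0:
54.22×0.385×(T − 241) + 564.5×2×(T − 18.55) + 164.9×0.78×(T − 18.55) = 0
(20.87 + 1129 + 128.62) T = 20.87×241 + 1129×18.55 + 128.62×18.55
T = 28360 / 1278.5 = 22.2 °C

T_f ≈ 22.2 °C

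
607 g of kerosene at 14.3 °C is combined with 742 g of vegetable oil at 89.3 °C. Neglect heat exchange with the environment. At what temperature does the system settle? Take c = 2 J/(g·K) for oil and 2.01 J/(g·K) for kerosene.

Heat gained plus heat lost sum to zero:
742×2×(T − 89.3) + 607×2.01×(T − 14.3) = 0
1484(T − 89.3) + 1220.1(T − 14.3) = 0
(1484 + 1220.1) T = 1484×89.3 + 1220.1×14.3
T ≈ 55.46 °C

T_f ≈ 55.5 °C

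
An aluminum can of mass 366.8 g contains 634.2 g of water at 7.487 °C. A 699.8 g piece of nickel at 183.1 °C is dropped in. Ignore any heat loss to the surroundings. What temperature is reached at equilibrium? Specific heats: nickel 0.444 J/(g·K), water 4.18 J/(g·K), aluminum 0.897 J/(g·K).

T_f = Σ m_i c_i T_i / Σ m_i c_i:
T_f = (310.71·183.1 + 2651·7.487 + 329.02·7.487) / (310.71 + 2651 + 329.02)
    = 79202 / 3290.7 ≈ 24.07 °C

T_f ≈ 24.1 °C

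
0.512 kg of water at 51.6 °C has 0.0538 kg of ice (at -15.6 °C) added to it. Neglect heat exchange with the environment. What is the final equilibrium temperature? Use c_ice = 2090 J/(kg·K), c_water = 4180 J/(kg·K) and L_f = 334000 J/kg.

Conservation of energy gives ΣQ = 0:
ice -15.6→0 °C: 0.0538×2090×15.6 = 1754.1
  fusion: m_ice L_f = 0.0538×334000 = 17969
  meltwater 0→T: 0.0538×4180×T = 224.88 T
  water: 2140.2(T − 51.6)
2365 T = 110432 − 19723 = 90709
T ≈ 38.35 °C — above 0 °C, consistent with complete melting.

T_f ≈ 38.4 °C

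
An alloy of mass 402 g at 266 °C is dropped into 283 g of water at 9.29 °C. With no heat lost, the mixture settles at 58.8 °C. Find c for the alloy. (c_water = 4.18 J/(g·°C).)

Conservation of energy gives ΣQ = 0:
402×c×(58.8 − 266) + 283×4.18×(58.8 − 9.29) = 0
-83294 c = -58567
c = -58567/-83294 ≈ 0.7031 J/(g·°C)

c ≈ 0.703 J/(g·°C)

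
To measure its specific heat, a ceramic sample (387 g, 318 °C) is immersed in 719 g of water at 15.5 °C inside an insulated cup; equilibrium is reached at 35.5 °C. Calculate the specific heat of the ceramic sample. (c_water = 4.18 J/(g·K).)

c ≈ 0.55 J/(g·K)

m_s c (T_s − T_f) = m_water c_water (T_f − T_0):
387×c×(318 − 35.5) = 719×4.18×(35.5 − 15.5)
109328 c = 60108  ⇒  c ≈ 0.5498 J/(g·K)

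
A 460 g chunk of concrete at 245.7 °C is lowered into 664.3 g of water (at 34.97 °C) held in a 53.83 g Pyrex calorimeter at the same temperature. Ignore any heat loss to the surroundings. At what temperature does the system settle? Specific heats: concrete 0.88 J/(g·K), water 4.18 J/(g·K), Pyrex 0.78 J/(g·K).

Setting the total heat transfer to zero:
460×0.88×(T − 245.7) + 664.3×4.18×(T − 34.97) + 53.83×0.78×(T − 34.97) = 0
404.8(T − 245.7) + 2776.8(T − 34.97) + 41.99(T − 34.97) = 0
(404.8 + 2776.8 + 41.99) T = 404.8×245.7 + 2776.8×34.97 + 41.99×34.97
T ≈ 61.43 °C

T_f ≈ 61.4 °C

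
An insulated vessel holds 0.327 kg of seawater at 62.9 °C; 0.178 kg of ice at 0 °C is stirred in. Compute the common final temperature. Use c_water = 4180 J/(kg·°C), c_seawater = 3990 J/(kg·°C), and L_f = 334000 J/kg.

T_f ≈ 11.0 °C

Heat gained plus heat lost sum to zero:
melt ice: 0.178·334000 = 59452
  warm the meltwater: 744.04 T
  seawater: 1304.7(T − 62.9)
2048.8 T = 82068 − 59452 = 22616
T ≈ 11.04 °C — above 0 °C, consistent with complete melting.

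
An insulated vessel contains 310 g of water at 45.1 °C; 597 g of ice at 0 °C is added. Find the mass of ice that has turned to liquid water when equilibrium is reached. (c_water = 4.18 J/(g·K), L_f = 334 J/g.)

m_melted ≈ 175 g

Heat available from the water dropping to 0 °C: 310·4.18·45.1 = 58441 J.
Melting all 597 g of ice would need 597·334 = 199398 J.
58441 J < 199398 J, so only part of the ice melts and the system sits at 0 °C.
m_melt = 58441 / L_f = 175 g.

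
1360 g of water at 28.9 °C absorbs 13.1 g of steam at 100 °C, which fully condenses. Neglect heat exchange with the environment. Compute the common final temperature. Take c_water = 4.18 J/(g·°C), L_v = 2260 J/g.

T_f ≈ 34.7 °C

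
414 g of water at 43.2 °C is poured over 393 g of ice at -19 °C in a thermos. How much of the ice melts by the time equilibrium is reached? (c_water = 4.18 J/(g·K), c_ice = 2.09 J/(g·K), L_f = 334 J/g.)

m_melted ≈ 177 g

Water can give up m c ΔT = 414·4.18·43.2 = 74758 J before reaching 0 °C.
Of that, 393·2.09·19 = 15606 J goes to bring the ice to 0 °C, leaving 59152 J.
Fully melting the ice requires m_ice L_f = 393·334 = 131262 J.
59152 J < 131262 J, so only part of the ice melts and the system sits at 0 °C.
m_melt = 59152 / L_f = 177.1 g.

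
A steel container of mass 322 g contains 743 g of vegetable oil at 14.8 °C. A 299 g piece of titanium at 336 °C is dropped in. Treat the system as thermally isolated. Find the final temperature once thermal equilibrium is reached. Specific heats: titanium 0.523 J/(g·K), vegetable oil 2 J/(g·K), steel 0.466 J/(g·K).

T_f ≈ 42.8 °C

Taking heat into each body as positive, Σ m c ΔT = 0:
299×0.523×(T − 336) + 743×2×(T − 14.8) + 322×0.466×(T − 14.8) = 0
156.38(T − 336) + 1486(T − 14.8) + 150.05(T − 14.8) = 0
(156.38 + 1486 + 150.05) T = 156.38×336 + 1486×14.8 + 150.05×14.8
T = 76756/1792.4 ≈ 42.82 °C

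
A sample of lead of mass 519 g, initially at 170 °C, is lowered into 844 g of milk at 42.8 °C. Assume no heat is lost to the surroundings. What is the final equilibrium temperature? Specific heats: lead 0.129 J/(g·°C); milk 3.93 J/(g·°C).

T_f ≈ 45.3 °C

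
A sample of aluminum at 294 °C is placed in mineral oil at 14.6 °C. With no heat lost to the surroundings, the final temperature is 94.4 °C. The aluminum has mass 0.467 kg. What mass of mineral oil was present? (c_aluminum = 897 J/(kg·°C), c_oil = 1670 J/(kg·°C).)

Heat lost by the aluminum = heat gained by the oil:
0.467·897·(294 − 94.4) = m·1670·(94.4 − 14.6)
133266 m = 83612  ⇒  m ≈ 0.6274 kg

m ≈ 0.627 kg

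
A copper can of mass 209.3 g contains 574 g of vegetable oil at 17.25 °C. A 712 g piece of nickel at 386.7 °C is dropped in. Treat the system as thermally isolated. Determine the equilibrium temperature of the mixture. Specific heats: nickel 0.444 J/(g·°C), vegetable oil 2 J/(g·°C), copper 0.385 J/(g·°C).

T_f ≈ 92.9 °C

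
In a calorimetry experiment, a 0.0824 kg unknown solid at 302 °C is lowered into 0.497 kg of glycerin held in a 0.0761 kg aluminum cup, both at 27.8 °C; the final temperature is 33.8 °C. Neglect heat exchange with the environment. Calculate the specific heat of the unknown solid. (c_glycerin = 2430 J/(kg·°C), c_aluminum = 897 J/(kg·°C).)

c ≈ 346 J/(kg·°C)

Heat gained plus heat lost sum to zero:
0.0824×c×(33.8 − 302) + 0.497×2430×(33.8 − 27.8) + 0.0761×897×(33.8 − 27.8) = 0
-22.1 c = -7655.8
c = -7655.8/-22.1 ≈ 346.4 J/(kg·°C)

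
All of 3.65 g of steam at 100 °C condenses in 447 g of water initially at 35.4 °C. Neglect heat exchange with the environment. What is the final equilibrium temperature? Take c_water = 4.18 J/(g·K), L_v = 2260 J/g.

Taking heat into each body as positive, Σ m c ΔT = 0:
condense steam: −3.65·2260 = −8249
  condensate cools 100→T: 3.65·4.18·(T − 100) = 15.26(T − 100)
  water warms: 447·4.18·(T − 35.4) = 1868.5(T − 35.4)
1883.7 T = 8249 + 1525.7 + 66143 = 75918
T ≈ 40.30 °C (< 100 °C, so full condensation is consistent).

T_f ≈ 40.3 °C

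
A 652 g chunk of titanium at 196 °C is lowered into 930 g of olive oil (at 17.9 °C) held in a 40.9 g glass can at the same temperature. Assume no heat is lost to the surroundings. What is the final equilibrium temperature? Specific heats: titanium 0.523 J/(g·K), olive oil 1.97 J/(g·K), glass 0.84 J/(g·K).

T_f ≈ 45.4 °C

Net heat exchanged in the isolated system is zero:
652*0.523*(T − 196) + 930*1.97*(T − 17.9) + 40.9*0.84*(T − 17.9) = 0
341(T − 196) + 1832.1(T − 17.9) + 34.36(T − 17.9) = 0
(341 + 1832.1 + 34.36) T = 341*196 + 1832.1*17.9 + 34.36*17.9
T = 100245/2207.5 ≈ 45.41 °C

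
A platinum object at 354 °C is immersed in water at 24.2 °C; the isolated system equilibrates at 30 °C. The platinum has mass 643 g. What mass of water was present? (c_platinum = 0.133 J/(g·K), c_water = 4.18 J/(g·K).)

m ≈ 1140 g

|Q_platinum| = |Q_water|:
643×0.133×(354 − 30) = m×4.18×(30 − 24.2)
24.24 m = 27708  ⇒  m ≈ 1143 g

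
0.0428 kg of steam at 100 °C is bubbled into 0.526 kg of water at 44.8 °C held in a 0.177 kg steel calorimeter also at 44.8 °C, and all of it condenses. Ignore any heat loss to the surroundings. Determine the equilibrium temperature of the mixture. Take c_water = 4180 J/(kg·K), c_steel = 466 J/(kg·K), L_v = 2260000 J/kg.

T_f ≈ 88.1 °C

Heat gained plus heat lost sum to zero:
latent heat released on condensation: 0.0428×2260000 = 96728; condensate cools 100→T: 0.0428×4180×(T − 100) = 178.9(T − 100); water warms: 0.526×4180×(T − 44.8) = 2198.7(T − 44.8); steel cup: 0.177×466×(T − 44.8) = 82.48(T − 44.8)
2460.1 T = 96728 + 17890 + 102196 = 216814
T ≈ 88.13 °C, under the boiling point, so the assumption holds.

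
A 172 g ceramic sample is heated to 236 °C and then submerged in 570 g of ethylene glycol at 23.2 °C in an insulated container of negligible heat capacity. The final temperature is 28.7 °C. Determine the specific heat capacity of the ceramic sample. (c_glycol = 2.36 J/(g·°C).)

c ≈ 0.208 J/(g·°C)

Net heat exchanged in the isolated system is zero:
172×c×(28.7 − 236) + 570×2.36×(28.7 − 23.2) = 0
-35656 c = -7398.6
c = -7398.6/-35656 ≈ 0.2075 J/(g·°C)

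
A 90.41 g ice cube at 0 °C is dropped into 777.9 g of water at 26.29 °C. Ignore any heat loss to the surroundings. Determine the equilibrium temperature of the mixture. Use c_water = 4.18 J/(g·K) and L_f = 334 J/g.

Sum of m c ΔT and latent-heat terms is zero:
latent heat to melt: 90.41×334 = 30197; meltwater 0→T: 90.41×4.18×T = 377.91 T; water: 3251.6(T − 26.29)
3629.5 T = 85485 − 30197 = 55288
T ≈ 15.23 °C. Since T > 0 °C, the all-ice-melts assumption holds.

T_f ≈ 15.2 °C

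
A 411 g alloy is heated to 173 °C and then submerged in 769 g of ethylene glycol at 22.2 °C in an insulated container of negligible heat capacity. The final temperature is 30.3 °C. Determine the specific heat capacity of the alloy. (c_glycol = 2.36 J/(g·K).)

m_s c (T_s − T_f) = m_glycol c_glycol (T_f − T_0):
411×c×(173 − 30.3) = 769×2.36×(30.3 − 22.2)
58650 c = 14700  ⇒  c ≈ 0.2506 J/(g·K)

c ≈ 0.251 J/(g·K)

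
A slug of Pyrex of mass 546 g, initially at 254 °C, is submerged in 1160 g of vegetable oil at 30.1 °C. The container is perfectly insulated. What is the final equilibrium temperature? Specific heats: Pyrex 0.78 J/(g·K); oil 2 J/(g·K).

T_f ≈ 64.8 °C

Set heat shed by the hot body equal to heat absorbed by the cold body:
546*0.78*(254 − T) = 1160*2*(T − 30.1)
425.88(254 − T) = 2320(T − 30.1)
2745.9 T = 178006  ⇒  T ≈ 64.83 °C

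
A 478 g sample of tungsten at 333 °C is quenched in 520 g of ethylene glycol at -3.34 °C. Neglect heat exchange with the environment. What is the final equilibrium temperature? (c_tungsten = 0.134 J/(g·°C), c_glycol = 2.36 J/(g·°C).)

T_f ≈ 13.3 °C

Heat gained plus heat lost sum to zero:
478·0.134·(T − 333) + 520·2.36·(T − (-3.34)) = 0
64.05(T − 333) + 1227.2(T − (-3.34)) = 0
1291.3 T = 17230
T ≈ 13.34 °C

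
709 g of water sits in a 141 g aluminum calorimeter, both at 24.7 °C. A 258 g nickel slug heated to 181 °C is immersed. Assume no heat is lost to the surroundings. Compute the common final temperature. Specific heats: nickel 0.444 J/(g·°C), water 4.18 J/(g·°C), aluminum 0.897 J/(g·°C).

T_f ≈ 30.3 °C

Let T be the final temperature. ΣQ_i = 0:
258×0.444×(T − 181) + 709×4.18×(T − 24.7) + 141×0.897×(T − 24.7) = 0
114.55(T − 181) + 2963.6(T − 24.7) + 126.48(T − 24.7) = 0
(114.55 + 2963.6 + 126.48) T = 114.55×181 + 2963.6×24.7 + 126.48×24.7
T ≈ 30.29 °C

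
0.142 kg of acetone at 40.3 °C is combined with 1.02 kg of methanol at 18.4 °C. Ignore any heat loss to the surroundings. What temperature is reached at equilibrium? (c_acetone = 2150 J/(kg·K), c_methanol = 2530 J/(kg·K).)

T_f ≈ 20.7 °C

With ΣQ=0 the equilibrium temperature is the m·c-weighted mean:
T_f = (305.3·40.3 + 2580.6·18.4) / (305.3 + 2580.6)
    = 59787 / 2885.9 ≈ 20.72 °C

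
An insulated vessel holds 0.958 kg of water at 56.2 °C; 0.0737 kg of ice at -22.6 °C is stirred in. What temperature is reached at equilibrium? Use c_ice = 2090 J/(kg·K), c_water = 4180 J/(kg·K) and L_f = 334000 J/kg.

Net heat exchanged in the isolated system is zero:
warm ice to 0 °C: 0.0737×2090×(0 − (-22.6)) = 3481.1
  latent heat to melt: 0.0737×334000 = 24616
  warm the meltwater: 308.07 T
  water: 4004.4(T − 56.2)
4312.5 T = 225050 − 28097 = 196953
T ≈ 45.67 °C (positive, so assuming full melt was valid).

T_f ≈ 45.7 °C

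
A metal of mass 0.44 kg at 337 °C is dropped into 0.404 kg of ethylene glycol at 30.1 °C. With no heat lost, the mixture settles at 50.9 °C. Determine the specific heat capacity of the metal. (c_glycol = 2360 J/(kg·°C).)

c ≈ 158 J/(kg·°C)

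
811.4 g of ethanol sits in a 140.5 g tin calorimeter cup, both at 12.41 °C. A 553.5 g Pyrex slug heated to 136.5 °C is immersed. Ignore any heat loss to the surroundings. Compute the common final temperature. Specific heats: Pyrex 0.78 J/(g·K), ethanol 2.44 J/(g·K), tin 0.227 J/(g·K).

T_f ≈ 34.3 °C

Setting the total heat transfer to zero:
553.5×0.78×(T − 136.5) + 811.4×2.44×(T − 12.41) + 140.5×0.227×(T − 12.41) = 0
431.73(T − 136.5) + 1979.8(T − 12.41) + 31.89(T − 12.41) = 0
2443.4 T = 83896
T = 83896 / 2443.4 = 34.3 °C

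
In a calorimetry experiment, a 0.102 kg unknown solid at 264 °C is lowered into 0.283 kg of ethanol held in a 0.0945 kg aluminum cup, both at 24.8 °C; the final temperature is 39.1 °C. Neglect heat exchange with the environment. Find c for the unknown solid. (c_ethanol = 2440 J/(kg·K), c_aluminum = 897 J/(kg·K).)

Energy conservation, ΣQ = 0:
0.102·c·(39.1 − 264) + 0.283·2440·(39.1 − 24.8) + 0.0945·897·(39.1 − 24.8) = 0
-22.94 c = -11087
c = -11087/-22.94 ≈ 483.3 J/(kg·K)

c ≈ 483 J/(kg·K)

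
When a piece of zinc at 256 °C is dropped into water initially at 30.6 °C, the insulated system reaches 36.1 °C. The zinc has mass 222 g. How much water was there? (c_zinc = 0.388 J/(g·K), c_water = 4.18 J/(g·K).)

m ≈ 824 g

Heat lost by the zinc = heat gained by the water:
222·0.388·(256 − 36.1) = m·4.18·(36.1 − 30.6)
22.99 m = 18941  ⇒  m ≈ 823.9 g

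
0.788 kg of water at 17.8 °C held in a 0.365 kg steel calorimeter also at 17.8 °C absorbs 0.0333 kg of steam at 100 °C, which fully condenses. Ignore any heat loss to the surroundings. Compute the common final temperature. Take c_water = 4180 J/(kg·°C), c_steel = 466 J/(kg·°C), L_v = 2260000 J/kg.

T_f ≈ 41.9 °C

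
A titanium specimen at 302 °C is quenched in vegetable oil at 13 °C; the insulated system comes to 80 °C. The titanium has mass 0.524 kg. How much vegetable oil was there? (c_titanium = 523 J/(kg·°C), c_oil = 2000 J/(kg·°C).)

m ≈ 0.454 kg

Let T be the final temperature. ΣQ_i = 0:
0.524×523×(80 − 302) + m×2000×(80 − 13) = 0
134000 m = 60840
m = 60840/134000 ≈ 0.454 kg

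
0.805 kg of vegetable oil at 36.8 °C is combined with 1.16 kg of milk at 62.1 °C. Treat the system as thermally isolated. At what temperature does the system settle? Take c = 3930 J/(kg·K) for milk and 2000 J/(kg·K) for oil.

|Q_milk| = |Q_oil|:
1.16×3930×(62.1 − T) = 0.805×2000×(T − 36.8)
4558.8(62.1 − T) = 1610(T − 36.8)
6168.8 T = 342349  ⇒  T ≈ 55.50 °C

T_f ≈ 55.5 °C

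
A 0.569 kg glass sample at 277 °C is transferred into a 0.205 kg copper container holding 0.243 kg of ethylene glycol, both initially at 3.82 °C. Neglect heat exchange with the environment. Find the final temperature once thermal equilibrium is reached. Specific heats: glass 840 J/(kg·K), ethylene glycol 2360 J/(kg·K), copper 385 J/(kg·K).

Energy conservation, ΣQ = 0:
0.569*840*(T − 277) + 0.243*2360*(T − 3.82) + 0.205*385*(T − 3.82) = 0
477.96(T − 277) + 573.48(T − 3.82) + 78.92(T − 3.82) = 0
(477.96 + 573.48 + 78.92) T = 477.96*277 + 573.48*3.82 + 78.92*3.82
T = 134887 / 1130.4 = 119 °C

T_f ≈ 119.3 °C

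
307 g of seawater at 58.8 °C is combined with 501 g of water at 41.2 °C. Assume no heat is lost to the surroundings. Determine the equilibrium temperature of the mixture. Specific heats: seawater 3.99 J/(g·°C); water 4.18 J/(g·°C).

T_f ≈ 47.7 °C

Set heat shed by the hot body equal to heat absorbed by the cold body:
307×3.99×(58.8 − T) = 501×4.18×(T − 41.2)
1224.9(58.8 − T) = 2094.2(T − 41.2)
3319.1 T = 158306  ⇒  T ≈ 47.70 °C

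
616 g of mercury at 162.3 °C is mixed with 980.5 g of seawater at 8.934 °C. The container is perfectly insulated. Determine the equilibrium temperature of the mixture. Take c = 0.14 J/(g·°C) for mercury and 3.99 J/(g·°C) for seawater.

T_f ≈ 12.2 °C

Taking heat into each body as positive, Σ m c ΔT = 0:
616·0.14·(T − 162.3) + 980.5·3.99·(T − 8.934) = 0
86.24(T − 162.3) + 3912.2(T − 8.934) = 0
(86.24 + 3912.2) T = 86.24·162.3 + 3912.2·8.934
T = 48948 / 3998.4 = 12.2 °C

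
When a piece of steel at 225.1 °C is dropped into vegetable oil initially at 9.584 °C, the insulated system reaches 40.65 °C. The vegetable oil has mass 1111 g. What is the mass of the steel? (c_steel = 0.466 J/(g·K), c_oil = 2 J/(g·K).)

Setting the total heat transfer to zero:
m·0.466·(40.65 − 225.1) + 1111·2·(40.65 − 9.584) = 0
-85.95 m = -69029
m = -69029/-85.95 ≈ 803.1 g

m ≈ 803 g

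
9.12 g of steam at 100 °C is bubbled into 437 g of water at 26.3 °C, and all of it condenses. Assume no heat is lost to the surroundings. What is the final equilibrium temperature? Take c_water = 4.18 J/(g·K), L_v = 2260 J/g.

Net heat exchanged in the isolated system is zero:
steam→water at 100 °C releases m L_v = 9.12·2260 = 20611
  condensed water 100 °C→T: 38.12(T − 100)
  original water: 1826.7(T − 26.3)
1864.8 T = 20611 + 3812.2 + 48041 = 72465
T ≈ 38.86 °C — below 100 °C, confirming all the steam condensed.

T_f ≈ 38.9 °C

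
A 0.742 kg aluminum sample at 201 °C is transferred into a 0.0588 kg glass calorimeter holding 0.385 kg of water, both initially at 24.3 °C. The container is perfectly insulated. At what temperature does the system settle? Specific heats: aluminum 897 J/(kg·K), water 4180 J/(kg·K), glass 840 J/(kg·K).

Let T be the final temperature. ΣQ_i = 0:
0.742·897·(T − 201) + 0.385·4180·(T − 24.3) + 0.0588·840·(T − 24.3) = 0
665.57(T − 201) + 1609.3(T − 24.3) + 49.39(T − 24.3) = 0
(665.57 + 1609.3 + 49.39) T = 665.57·201 + 1609.3·24.3 + 49.39·24.3
T = 174087 / 2324.3 = 74.9 °C

T_f ≈ 74.9 °C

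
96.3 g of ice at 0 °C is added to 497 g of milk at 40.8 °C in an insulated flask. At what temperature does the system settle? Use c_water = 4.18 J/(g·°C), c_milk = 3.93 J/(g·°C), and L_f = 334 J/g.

Net heat exchanged in the isolated system is zero:
melt ice: 96.3×334 = 32164; warm the meltwater: 402.53 T; milk: 1953.2(T − 40.8)
2355.7 T = 79691 − 32164 = 47527
T ≈ 20.17 °C. Since T > 0 °C, the all-ice-melts assumption holds.

T_f ≈ 20.2 °C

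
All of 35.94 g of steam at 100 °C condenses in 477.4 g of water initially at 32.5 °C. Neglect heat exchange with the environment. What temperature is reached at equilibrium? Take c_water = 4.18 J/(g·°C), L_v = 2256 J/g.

T_f ≈ 75.0 °C

Energy balance with sensible and latent terms:
condense steam: −35.94×2256 = −81081
  condensate cools 100→T: 35.94×4.18×(T − 100) = 150.23(T − 100)
  water warms: 477.4×4.18×(T − 32.5) = 1995.5(T − 32.5)
2145.8 T = 81081 + 15023 + 64855 = 160958
T ≈ 75.01 °C — below 100 °C, confirming all the steam condensed.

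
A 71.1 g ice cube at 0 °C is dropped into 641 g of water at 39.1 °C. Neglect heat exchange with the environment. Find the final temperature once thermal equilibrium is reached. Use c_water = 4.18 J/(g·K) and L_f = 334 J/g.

Conservation of energy gives ΣQ = 0:
melt ice: 71.1·334 = 23747
  meltwater 0→T: 71.1·4.18·T = 297.2 T
  water: 2679.4(T − 39.1)
2976.6 T = 104764 − 23747 = 81016
T ≈ 27.22 °C — above 0 °C, consistent with complete melting.

T_f ≈ 27.2 °C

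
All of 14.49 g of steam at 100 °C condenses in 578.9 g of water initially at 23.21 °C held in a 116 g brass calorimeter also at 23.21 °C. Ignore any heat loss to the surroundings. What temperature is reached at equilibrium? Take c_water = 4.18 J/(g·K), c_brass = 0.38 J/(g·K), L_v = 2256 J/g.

T_f ≈ 38.0 °C

Heat gained plus heat lost sum to zero:
condense steam: −14.49·2256 = −32689; condensate cools 100→T: 14.49·4.18·(T − 100) = 60.57(T − 100); original water: 2419.8(T − 23.21); brass cup: 116·0.38·(T − 23.21) = 44.08(T − 23.21)
2524.5 T = 32689 + 6056.8 + 57187 = 95933
T ≈ 38.00 °C (< 100 °C, so full condensation is consistent).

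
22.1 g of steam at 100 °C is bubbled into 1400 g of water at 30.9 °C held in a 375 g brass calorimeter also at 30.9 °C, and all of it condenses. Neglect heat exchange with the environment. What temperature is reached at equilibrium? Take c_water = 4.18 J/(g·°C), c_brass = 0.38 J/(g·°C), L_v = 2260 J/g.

T_f ≈ 40.2 °C

Setting the total heat transfer to zero:
condense steam: −22.1·2260 = −49946
  condensed water 100 °C→T: 92.38(T − 100)
  water warms: 1400·4.18·(T − 30.9) = 5852(T − 30.9)
  cup: 142.5(T − 30.9)
6086.9 T = 49946 + 9237.8 + 185230 = 244414
T ≈ 40.15 °C — below 100 °C, confirming all the steam condensed.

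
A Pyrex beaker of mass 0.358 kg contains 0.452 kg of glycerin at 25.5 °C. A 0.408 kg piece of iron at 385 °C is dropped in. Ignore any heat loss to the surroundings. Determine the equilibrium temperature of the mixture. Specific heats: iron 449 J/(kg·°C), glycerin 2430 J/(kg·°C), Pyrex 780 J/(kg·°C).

T_f ≈ 67.7 °C

Setting the total heat transfer to zero:
0.408·449·(T − 385) + 0.452·2430·(T − 25.5) + 0.358·780·(T − 25.5) = 0
183.19(T − 385) + 1098.4(T − 25.5) + 279.24(T − 25.5) = 0
(183.19 + 1098.4 + 279.24) T = 183.19·385 + 1098.4·25.5 + 279.24·25.5
T = 105658 / 1560.8 = 67.7 °C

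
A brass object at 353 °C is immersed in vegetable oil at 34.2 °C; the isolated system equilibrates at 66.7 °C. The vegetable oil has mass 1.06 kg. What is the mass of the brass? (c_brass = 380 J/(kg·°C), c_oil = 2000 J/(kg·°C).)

m ≈ 0.633 kg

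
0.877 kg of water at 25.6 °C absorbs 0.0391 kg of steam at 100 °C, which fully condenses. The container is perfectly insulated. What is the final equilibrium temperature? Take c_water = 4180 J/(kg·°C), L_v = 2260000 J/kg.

T_f ≈ 51.9 °C

Conservation of energy gives ΣQ = 0:
steam→water at 100 °C releases m L_v = 0.0391·2260000 = 88366; condensate cools 100→T: 0.0391·4180·(T − 100) = 163.44(T − 100); water warms: 0.877·4180·(T − 25.6) = 3665.9(T − 25.6)
3829.3 T = 88366 + 16344 + 93846 = 198556
T ≈ 51.85 °C (< 100 °C, so full condensation is consistent).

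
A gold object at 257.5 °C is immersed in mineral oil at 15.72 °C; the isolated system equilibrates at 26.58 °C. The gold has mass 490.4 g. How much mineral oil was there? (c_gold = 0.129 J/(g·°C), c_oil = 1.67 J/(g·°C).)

Let T be the final temperature. ΣQ_i = 0:
490.4·0.129·(26.58 − 257.5) + m·1.67·(26.58 − 15.72) = 0
18.14 m = 14608
m = 14608/18.14 ≈ 805.5 g

m ≈ 805 g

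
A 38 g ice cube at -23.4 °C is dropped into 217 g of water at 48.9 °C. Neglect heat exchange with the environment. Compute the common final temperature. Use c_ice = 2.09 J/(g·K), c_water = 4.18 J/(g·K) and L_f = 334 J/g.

T_f ≈ 28.0 °C

Net heat exchanged in the isolated system is zero:
ice -23.4→0 °C: 38×2.09×23.4 = 1858.4; fusion: m_ice L_f = 38×334 = 12692; warm the meltwater: 158.84 T; water cools: 217×4.18×(T − 48.9) = 907.06(T − 48.9)
1065.9 T = 44355 − 14550 = 29805
T ≈ 27.96 °C. Since T > 0 °C, the all-ice-melts assumption holds.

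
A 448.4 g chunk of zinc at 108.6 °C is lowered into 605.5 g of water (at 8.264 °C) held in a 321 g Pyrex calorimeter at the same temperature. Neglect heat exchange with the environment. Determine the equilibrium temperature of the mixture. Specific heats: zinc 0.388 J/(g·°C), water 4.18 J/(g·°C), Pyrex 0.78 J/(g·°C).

T_f = Σ m_i c_i T_i / Σ m_i c_i:
T_f = (173.98·108.6 + 2531·8.264 + 250.38·8.264) / (173.98 + 2531 + 250.38)
    = 41879 / 2955.3 ≈ 14.17 °C

T_f ≈ 14.2 °C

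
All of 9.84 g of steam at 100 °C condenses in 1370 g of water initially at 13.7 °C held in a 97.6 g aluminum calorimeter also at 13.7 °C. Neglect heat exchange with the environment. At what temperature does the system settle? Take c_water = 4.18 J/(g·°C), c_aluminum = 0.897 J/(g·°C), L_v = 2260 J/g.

Energy balance with sensible and latent terms:
latent heat released on condensation: 9.84×2260 = 22238
  condensed water 100 °C→T: 41.13(T − 100)
  original water: 5726.6(T − 13.7)
  cup: 87.55(T − 13.7)
5855.3 T = 22238 + 4113.1 + 79654 = 106005
T ≈ 18.10 °C — below 100 °C, confirming all the steam condensed.

T_f ≈ 18.1 °C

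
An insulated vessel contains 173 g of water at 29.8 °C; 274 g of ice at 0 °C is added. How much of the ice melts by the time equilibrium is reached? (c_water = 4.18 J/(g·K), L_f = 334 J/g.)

Water can give up m c ΔT = 173×4.18×29.8 = 21550 J before reaching 0 °C.
Fully melting the ice requires m_ice L_f = 274×334 = 91516 J.
That's not enough to melt it all — equilibrium is at 0 °C with ice remaining.
m_melt = 21550 / L_f = 64.52 g.

m_melted ≈ 64.5 g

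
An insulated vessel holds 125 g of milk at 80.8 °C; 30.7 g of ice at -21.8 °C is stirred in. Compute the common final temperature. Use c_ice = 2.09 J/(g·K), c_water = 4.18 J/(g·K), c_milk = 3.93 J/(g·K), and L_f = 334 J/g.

Taking heat into each body as positive, Σ m c ΔT = 0:
ice -21.8→0 °C: 30.7·2.09·21.8 = 1398.8
  latent heat to melt: 30.7·334 = 10254
  warm the meltwater: 128.33 T
  milk cools: 125·3.93·(T − 80.8) = 491.25(T − 80.8)
619.58 T = 39693 − 11653 = 28040
T ≈ 45.26 °C (positive, so assuming full melt was valid).

T_f ≈ 45.3 °C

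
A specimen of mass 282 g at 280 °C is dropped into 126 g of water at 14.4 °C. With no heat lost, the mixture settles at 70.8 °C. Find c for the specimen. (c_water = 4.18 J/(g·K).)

m_s c (T_s − T_f) = m_water c_water (T_f − T_0):
282×c×(280 − 70.8) = 126×4.18×(70.8 − 14.4)
58994 c = 29705  ⇒  c ≈ 0.5035 J/(g·K)

c ≈ 0.504 J/(g·K)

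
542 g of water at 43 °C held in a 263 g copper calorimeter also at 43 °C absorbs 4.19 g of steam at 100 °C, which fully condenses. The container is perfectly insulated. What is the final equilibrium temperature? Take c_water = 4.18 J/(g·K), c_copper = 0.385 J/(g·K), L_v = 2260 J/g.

T_f ≈ 47.4 °C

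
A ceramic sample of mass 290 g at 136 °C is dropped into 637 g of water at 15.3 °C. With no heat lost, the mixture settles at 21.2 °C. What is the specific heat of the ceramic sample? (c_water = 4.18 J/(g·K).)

c ≈ 0.472 J/(g·K)

m_s c (T_s − T_f) = m_water c_water (T_f − T_0):
290·c·(136 − 21.2) = 637·4.18·(21.2 − 15.3)
33292 c = 15710  ⇒  c ≈ 0.4719 J/(g·K)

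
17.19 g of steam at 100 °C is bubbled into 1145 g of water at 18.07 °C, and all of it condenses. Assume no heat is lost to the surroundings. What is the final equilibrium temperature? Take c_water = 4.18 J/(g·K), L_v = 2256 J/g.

T_f ≈ 27.3 °C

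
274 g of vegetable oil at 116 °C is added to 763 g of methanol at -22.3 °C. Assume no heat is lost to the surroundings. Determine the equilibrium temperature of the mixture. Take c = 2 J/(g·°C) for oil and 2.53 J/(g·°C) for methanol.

T_f ≈ 8.3 °C

Energy conservation, ΣQ = 0:
274×2×(T − 116) + 763×2.53×(T − (-22.3)) = 0
548(T − 116) + 1930.4(T − (-22.3)) = 0
2478.4 T = 20520
T ≈ 8.28 °C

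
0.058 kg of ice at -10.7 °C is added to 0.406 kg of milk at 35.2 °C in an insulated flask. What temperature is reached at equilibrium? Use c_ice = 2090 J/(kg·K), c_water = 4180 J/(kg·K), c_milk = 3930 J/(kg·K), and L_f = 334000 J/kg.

T_f ≈ 19.3 °C

Conservation of energy gives ΣQ = 0:
ice -10.7→0 °C: 0.058×2090×10.7 = 1297.1
  fusion: m_ice L_f = 0.058×334000 = 19372
  meltwater 0→T: 0.058×4180×T = 242.44 T
  milk cools: 0.406×3930×(T − 35.2) = 1595.6(T − 35.2)
1838 T = 56164 − 20669 = 35495
T ≈ 19.31 °C. Since T > 0 °C, the all-ice-melts assumption holds.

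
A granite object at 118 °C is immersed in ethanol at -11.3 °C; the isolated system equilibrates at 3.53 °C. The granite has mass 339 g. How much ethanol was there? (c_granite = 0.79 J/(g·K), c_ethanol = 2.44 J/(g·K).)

m ≈ 847 g

Net heat exchanged in the isolated system is zero:
339×0.79×(3.53 − 118) + m×2.44×(3.53 − (-11.3)) = 0
36.19 m = 30656
m = 30656/36.19 ≈ 847.2 g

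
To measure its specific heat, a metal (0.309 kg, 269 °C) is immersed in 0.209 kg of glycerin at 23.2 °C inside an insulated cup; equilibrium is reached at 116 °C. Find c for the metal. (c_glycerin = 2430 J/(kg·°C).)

c ≈ 997 J/(kg·°C)

Heat gained plus heat lost sum to zero:
0.309·c·(116 − 269) + 0.209·2430·(116 − 23.2) = 0
-47.28 c = -47130
c = -47130/-47.28 ≈ 996.9 J/(kg·°C)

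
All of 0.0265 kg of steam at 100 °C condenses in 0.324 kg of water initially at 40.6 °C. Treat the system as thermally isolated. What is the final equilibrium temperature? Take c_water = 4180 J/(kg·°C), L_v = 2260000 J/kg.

T_f ≈ 86.0 °C

Setting the total heat transfer to zero:
condense steam: −0.0265×2260000 = −59890; condensate cools 100→T: 0.0265×4180×(T − 100) = 110.77(T − 100); water warms: 0.324×4180×(T − 40.6) = 1354.3(T − 40.6)
1465.1 T = 59890 + 11077 + 54985 = 125952
T ≈ 85.97 °C (< 100 °C, so full condensation is consistent).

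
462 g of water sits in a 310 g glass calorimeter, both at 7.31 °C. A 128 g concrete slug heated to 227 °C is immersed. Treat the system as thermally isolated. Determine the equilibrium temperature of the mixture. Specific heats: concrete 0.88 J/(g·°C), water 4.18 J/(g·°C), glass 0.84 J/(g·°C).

T_f = Σ m_i c_i T_i / Σ m_i c_i:
T_f = (112.64×227 + 1931.2×7.31 + 260.4×7.31) / (112.64 + 1931.2 + 260.4)
    = 41590 / 2304.2 ≈ 18.05 °C

T_f ≈ 18.0 °C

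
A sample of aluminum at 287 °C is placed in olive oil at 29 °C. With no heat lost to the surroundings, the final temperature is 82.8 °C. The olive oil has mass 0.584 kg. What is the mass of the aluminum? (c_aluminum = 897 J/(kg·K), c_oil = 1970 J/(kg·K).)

m ≈ 0.338 kg

|Q_aluminum| = |Q_oil|:
m·897·(287 − 82.8) = 0.584·1970·(82.8 − 29)
183167 m = 61896  ⇒  m ≈ 0.3379 kg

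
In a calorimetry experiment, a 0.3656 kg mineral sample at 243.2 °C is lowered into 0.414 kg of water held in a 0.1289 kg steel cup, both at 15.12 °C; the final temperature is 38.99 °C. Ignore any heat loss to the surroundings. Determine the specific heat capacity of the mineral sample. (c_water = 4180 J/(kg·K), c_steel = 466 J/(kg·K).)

c ≈ 572 J/(kg·K)

Conservation of energy gives ΣQ = 0:
0.3656·c·(38.99 − 243.2) + 0.414·4180·(38.99 − 15.12) + 0.1289·466·(38.99 − 15.12) = 0
-74.66 c = -42741
c = -42741/-74.66 ≈ 572.5 J/(kg·K)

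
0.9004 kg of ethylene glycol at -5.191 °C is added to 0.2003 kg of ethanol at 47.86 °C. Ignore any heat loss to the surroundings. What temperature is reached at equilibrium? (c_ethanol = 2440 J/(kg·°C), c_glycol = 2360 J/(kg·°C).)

T_f ≈ 4.7 °C

Set heat shed by the hot body equal to heat absorbed by the cold body:
0.2003*2440*(47.86 − T) = 0.9004*2360*(T − (-5.191))
488.73(47.86 − T) = 2124.9(T − (-5.191))
2613.7 T = 12360  ⇒  T ≈ 4.73 °C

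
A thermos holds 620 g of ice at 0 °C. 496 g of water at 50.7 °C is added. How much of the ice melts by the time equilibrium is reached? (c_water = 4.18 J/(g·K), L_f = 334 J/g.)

m_melted ≈ 315 g

Heat available from the water dropping to 0 °C: 496×4.18×50.7 = 105115 J.
To melt every bit of ice: 620×334 = 207080 J.
That's not enough to melt it all — equilibrium is at 0 °C with ice remaining.
m_melt = 105115 / L_f = 314.7 g.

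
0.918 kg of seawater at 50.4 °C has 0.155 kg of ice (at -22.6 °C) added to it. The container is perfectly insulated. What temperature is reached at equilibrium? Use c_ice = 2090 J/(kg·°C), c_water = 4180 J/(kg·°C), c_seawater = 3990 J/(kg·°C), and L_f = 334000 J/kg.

Net heat exchanged in the isolated system is zero:
warm ice to 0 °C: 0.155×2090×(0 − (-22.6)) = 7321.3; fusion: m_ice L_f = 0.155×334000 = 51770; warm the meltwater: 647.9 T; seawater cools: 0.918×3990×(T − 50.4) = 3662.8(T − 50.4)
4310.7 T = 184606 − 59091 = 125515
T ≈ 29.12 °C — above 0 °C, consistent with complete melting.

T_f ≈ 29.1 °C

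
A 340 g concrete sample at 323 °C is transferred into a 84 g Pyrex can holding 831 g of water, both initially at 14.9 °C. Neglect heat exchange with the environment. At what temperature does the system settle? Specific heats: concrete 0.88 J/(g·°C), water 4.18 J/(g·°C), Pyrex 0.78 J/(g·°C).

Energy conservation, ΣQ = 0:
340·0.88·(T − 323) + 831·4.18·(T − 14.9) + 84·0.78·(T − 14.9) = 0
(299.2 + 3473.6 + 65.52) T = 299.2·323 + 3473.6·14.9 + 65.52·14.9
T ≈ 38.92 °C

T_f ≈ 38.9 °C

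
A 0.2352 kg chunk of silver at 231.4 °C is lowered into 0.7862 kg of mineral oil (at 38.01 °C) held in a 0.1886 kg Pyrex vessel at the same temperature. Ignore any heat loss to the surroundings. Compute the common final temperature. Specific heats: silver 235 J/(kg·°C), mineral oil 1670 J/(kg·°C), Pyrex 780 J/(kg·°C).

Conservation of energy gives ΣQ = 0:
0.2352×235×(T − 231.4) + 0.7862×1670×(T − 38.01) + 0.1886×780×(T − 38.01) = 0
1515.3 T = 68287
T ≈ 45.06 °C

T_f ≈ 45.1 °C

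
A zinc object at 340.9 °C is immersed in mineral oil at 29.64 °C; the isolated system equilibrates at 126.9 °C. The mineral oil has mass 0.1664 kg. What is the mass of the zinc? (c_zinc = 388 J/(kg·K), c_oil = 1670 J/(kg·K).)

m ≈ 0.326 kg

Heat lost by the zinc = heat gained by the oil:
m·388·(340.9 − 126.9) = 0.1664·1670·(126.9 − 29.64)
83032 m = 27027  ⇒  m ≈ 0.3255 kg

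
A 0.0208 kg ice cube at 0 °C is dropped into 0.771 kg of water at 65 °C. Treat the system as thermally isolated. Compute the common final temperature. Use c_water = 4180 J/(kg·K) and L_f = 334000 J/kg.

T_f ≈ 61.2 °C

Net heat exchanged in the isolated system is zero:
latent heat to melt: 0.0208×334000 = 6947.2
  meltwater 0→T: 0.0208×4180×T = 86.94 T
  water cools: 0.771×4180×(T − 65) = 3222.8(T − 65)
3309.7 T = 209481 − 6947.2 = 202534
T ≈ 61.19 °C. Since T > 0 °C, the all-ice-melts assumption holds.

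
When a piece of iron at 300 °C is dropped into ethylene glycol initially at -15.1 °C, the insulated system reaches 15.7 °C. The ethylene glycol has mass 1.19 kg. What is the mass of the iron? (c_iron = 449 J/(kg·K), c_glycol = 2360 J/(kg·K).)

m ≈ 0.678 kg

Setting the total heat transfer to zero:
m·449·(15.7 − 300) + 1.19·2360·(15.7 − (-15.1)) = 0
-127651 m = -86499
m = -86499/-127651 ≈ 0.6776 kg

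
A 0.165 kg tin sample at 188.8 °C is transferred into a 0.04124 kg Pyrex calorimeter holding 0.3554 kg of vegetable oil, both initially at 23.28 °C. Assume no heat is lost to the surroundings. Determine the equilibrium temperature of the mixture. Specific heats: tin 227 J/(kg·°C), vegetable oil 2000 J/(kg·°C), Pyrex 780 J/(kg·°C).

With ΣQ=0 the equilibrium temperature is the m·c-weighted mean:
T_f = (37.45·188.8 + 710.8·23.28 + 32.17·23.28) / (37.45 + 710.8 + 32.17)
    = 24368 / 780.42 ≈ 31.22 °C

T_f ≈ 31.2 °C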